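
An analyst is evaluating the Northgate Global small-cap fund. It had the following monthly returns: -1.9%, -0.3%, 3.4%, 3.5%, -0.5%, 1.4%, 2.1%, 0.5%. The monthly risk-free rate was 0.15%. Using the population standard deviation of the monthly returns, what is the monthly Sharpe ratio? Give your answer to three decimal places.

0.486

Mean return μ = 8.20 / 8 = 1.0250%
Σ(r − μ)² = 25.9750; population σ = √(25.9750/8) = 1.8019%
Sharpe = (μ − rf) / σ = (1.0250 − 0.15) / 1.8019 = 0.8750 / 1.8019 = 0.4856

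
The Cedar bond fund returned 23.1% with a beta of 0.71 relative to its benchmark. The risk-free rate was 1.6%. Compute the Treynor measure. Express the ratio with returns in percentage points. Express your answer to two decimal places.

Treynor = (Rp − Rf) / β = (23.1% − 1.6%) / 0.71 = 21.50 / 0.71 = 30.2817

30.28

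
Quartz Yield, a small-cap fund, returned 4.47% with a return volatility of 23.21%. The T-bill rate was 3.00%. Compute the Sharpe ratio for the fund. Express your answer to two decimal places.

Sharpe = (Rp − Rf) / σp = (4.47% − 3.00%) / 23.21% = 1.47% / 23.21% = 0.0633

0.06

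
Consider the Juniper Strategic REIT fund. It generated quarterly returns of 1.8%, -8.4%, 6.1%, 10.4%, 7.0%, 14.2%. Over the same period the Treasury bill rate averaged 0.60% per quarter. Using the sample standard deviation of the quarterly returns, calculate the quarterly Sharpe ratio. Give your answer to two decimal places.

0.58

μ = (1.8 − 8.4 + 6.1 + 10.4 + 7 + 14.2) / 6 = 5.1833%
Sample std dev = √[308.6083 / 5] = 7.8563%
Sharpe = (μ − rf) / σ = (5.1833 − 0.6) / 7.8563 = 4.5833 / 7.8563 = 0.5834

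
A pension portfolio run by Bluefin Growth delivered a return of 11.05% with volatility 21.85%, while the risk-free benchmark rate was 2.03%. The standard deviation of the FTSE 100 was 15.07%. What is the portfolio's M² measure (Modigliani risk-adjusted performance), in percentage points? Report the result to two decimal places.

Sharpe = (Rp − Rf) / σp = (11.05% − 2.03%) / 21.85% = 0.4128
M² = Rf + Sharpe × σm = 2.03% + 0.4128 × 15.07% = 8.2509%

8.25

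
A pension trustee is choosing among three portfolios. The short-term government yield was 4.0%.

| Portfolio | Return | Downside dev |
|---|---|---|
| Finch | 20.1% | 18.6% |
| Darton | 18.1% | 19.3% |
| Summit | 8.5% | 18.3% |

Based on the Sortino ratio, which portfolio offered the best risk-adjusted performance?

Finch: Sortino ratio = (20.1% − 4.0%) / 18.6% = 0.866
Darton: Sortino ratio = (18.1% − 4.0%) / 19.3% = 0.731
Summit: Sortino ratio = (8.5% − 4.0%) / 18.3% = 0.246
Highest: Finch (0.866).

Finch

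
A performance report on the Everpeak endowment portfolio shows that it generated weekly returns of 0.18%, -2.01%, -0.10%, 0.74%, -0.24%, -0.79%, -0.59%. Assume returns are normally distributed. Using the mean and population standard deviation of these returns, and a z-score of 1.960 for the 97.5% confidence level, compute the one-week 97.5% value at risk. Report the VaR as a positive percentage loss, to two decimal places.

r̄ = (0.18 − 2.01 − 0.1 + 0.74 − 0.24 − 0.79 − 0.59) / 7 = -2.810 / 7 = -0.4014%
Population σ = √[Σ(r − r̄)² / 7] = √[4.5319 / 7] = √0.6474 = 0.8046%
VaR = −(r̄ − z·σ) = −(-0.4014 − 1.960 × 0.8046) = −(-1.9784) = 1.9784%

1.98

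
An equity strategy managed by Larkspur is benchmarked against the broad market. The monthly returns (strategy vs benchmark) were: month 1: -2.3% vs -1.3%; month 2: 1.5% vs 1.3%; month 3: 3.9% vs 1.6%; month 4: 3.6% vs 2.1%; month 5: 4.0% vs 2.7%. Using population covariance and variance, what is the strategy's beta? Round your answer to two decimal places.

1.68

r̄p = 2.1400%,  r̄m = 1.2800%
Cov = Σ(rp − r̄p)(rm − r̄m) / 5 = 3.1688
Var(rm) = Σ(rm − r̄m)² / 5 = 1.8896
β = Cov / Var = 3.1688 / 1.8896 = 1.6770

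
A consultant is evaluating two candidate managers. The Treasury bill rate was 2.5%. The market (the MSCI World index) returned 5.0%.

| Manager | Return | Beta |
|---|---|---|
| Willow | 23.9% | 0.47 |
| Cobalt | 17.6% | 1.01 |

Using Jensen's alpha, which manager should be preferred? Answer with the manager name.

Willow: α = 23.9% − [2.5% + 0.47 × (5.0% − 2.5%)] = 20.225
Cobalt: α = 17.6% − [2.5% + 1.01 × (5.0% − 2.5%)] = 12.575
Highest: Willow (20.225).

Willow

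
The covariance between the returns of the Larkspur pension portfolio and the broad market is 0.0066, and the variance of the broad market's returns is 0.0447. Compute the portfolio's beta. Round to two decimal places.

0.15

β = Cov(Rp, Rm) / Var(Rm) = 0.0066 / 0.0447 = 0.1477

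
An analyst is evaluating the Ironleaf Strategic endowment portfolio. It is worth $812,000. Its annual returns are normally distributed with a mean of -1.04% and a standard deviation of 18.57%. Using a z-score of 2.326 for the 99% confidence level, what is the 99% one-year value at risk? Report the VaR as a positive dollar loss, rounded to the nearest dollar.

$359,179

Return at the 99% tail: μ − z·σ = -1.04% − 2.326 × 18.57% = -1.04 − 43.19382 = -44.23382%
VaR = −(-44.23382%) × $812,000 = 44.23382% × $812,000 = $359,179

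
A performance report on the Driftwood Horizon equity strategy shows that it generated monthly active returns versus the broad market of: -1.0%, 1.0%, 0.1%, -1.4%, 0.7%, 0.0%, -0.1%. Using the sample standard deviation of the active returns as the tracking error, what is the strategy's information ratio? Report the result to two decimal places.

μ = (-1 + 1 + 0.1 − 1.4 + 0.7 + 0 − 0.1) / 7 = -0.1000%
Σ(r − μ)² = 4.4000; sample σ = √(4.4000/6) = 0.8563%
IR = μ / tracking error = -0.1000 / 0.8563 = -0.1168

-0.12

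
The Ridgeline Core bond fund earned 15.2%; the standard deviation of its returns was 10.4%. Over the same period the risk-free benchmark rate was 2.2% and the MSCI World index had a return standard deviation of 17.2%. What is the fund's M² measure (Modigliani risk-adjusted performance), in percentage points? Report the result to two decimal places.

Sharpe = (Rp − Rf) / σp = (15.2% − 2.2%) / 10.4% = 1.2500
M² = Rf + Sharpe × σm = 2.2% + 1.2500 × 17.2% = 23.7000%

23.70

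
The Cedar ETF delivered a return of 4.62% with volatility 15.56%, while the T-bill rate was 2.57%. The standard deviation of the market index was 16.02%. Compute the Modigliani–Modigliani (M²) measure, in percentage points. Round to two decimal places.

4.68

Sharpe = (Rp − Rf) / σp = (4.62% − 2.57%) / 15.56% = 0.1317
M² = Rf + Sharpe × σm = 2.57% + 0.1317 × 16.02% = 4.6798%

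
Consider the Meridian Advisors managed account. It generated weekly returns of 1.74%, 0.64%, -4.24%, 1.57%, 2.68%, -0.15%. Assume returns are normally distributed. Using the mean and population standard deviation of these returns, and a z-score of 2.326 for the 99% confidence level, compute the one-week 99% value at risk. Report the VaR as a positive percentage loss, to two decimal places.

Mean return μ = 2.240 / 6 = 0.3733%
Σ(r − μ)² = 30.2483; population σ = √(30.2483/6) = 2.2453%
VaR = −(μ − z·σ) = −(0.3733 − 2.326 × 2.2453) = −(-4.8493) = 4.8493%

4.85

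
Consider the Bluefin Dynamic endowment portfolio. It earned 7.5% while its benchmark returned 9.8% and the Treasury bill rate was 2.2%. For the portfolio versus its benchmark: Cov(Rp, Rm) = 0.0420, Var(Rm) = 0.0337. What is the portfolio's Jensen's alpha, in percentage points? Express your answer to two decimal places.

β = Cov / Var = 0.0420 / 0.0337 = 1.2463
E[R] = Rf + β(Rm − Rf) = 2.2% + 1.2463 × (9.8% − 2.2%) = 11.6719%
α = Rp − E[R] = 7.5% − 11.6719% = -4.1719

-4.17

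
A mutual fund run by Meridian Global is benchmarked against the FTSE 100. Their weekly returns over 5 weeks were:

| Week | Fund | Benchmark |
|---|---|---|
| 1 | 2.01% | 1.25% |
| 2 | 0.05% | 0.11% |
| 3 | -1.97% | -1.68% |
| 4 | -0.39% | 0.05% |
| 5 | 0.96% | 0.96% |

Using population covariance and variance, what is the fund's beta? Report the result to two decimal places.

r̄p = 0.1320%,  r̄m = 0.1380%
Cov = Σ(rp − r̄p)(rm − r̄m) / 5 = 1.3277
Var(rm) = Σ(rm − r̄m)² / 5 = 1.0452
β = Cov / Var = 1.3277 / 1.0452 = 1.2703

1.27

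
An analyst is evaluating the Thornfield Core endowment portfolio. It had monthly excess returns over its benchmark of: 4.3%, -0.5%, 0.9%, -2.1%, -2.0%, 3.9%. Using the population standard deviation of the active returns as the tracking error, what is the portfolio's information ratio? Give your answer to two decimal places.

r̄ = (4.3 − 0.5 + 0.9 − 2.1 − 2 + 3.9) / 6 = 4.50 / 6 = 0.7500%
Σ(r − r̄)² = (4.3 − 0.7500)² + (-0.5 − 0.7500)² + (0.9 − 0.7500)² + … = 39.7950
σ = √[39.7950 / 6] = 2.5754%
IR = r̄ / tracking error = 0.7500 / 2.5754 = 0.2912

0.29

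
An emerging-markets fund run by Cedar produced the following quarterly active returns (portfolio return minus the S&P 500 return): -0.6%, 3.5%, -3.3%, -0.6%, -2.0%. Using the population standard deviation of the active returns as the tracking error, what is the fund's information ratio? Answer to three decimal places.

-0.263

r̄ = (-0.6 + 3.5 − 3.3 − 0.6 − 2) / 5 = -0.6000%
Σ(r − r̄)² = 26.0600; population σ = √(26.0600/5) = 2.2830%
IR = r̄ / tracking error = -0.6000 / 2.2830 = -0.2628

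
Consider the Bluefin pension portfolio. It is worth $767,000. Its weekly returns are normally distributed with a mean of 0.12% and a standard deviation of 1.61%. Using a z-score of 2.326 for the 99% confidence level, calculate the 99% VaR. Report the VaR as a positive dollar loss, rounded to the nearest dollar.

Return at the 99% tail: μ − z·σ = 0.12% − 2.326 × 1.61% = 0.12 − 3.74486 = -3.62486%
VaR = −(-3.62486%) × $767,000 = 3.62486% × $767,000 = $27,803

$27,803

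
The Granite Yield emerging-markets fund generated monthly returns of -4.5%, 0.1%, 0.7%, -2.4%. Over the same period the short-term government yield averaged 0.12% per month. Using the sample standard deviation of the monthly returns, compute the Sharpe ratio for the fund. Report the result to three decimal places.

Mean return r̄ = -6.10 / 4 = -1.5250%
Σ(r − r̄)² = 17.2075; sample σ = √(17.2075/3) = 2.3950%
Sharpe = (r̄ − rf) / σ = (-1.5250 − 0.12) / 2.3950 = -1.6450 / 2.3950 = -0.6868

-0.687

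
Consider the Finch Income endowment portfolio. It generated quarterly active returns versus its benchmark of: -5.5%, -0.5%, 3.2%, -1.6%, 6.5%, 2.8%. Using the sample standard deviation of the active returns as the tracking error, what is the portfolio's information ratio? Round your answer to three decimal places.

Mean return μ = 4.90 / 6 = 0.8167%
Sample std dev = √[89.3883 / 5] = 4.2282%
IR = μ / tracking error = 0.8167 / 4.2282 = 0.1932

0.193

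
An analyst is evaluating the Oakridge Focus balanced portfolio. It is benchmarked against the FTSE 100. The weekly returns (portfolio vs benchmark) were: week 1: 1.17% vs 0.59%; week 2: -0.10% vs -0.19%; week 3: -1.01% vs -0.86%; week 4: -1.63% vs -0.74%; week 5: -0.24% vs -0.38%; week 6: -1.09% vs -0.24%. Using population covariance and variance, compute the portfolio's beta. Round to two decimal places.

1.71

r̄p = -0.4833%,  r̄m = -0.3033%
Cov = Σ(rp − r̄p)(rm − r̄m) / 6 = 0.3762
Var(rm) = Σ(rm − r̄m)² / 6 = 0.2202
β = Cov / Var = 0.3762 / 0.2202 = 1.7084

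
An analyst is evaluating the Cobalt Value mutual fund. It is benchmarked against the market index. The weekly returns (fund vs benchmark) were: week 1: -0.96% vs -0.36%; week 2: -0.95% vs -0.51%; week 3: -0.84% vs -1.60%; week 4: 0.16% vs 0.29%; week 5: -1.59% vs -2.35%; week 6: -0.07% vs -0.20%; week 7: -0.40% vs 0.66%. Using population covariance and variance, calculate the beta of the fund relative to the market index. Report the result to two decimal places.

r̄p = -0.6643%,  r̄m = -0.5814%
Cov = Σ(rp − r̄p)(rm − r̄m) / 7 = 0.4291
Var(rm) = Σ(rm − r̄m)² / 7 = 0.9522
β = Cov / Var = 0.4291 / 0.9522 = 0.4506

0.45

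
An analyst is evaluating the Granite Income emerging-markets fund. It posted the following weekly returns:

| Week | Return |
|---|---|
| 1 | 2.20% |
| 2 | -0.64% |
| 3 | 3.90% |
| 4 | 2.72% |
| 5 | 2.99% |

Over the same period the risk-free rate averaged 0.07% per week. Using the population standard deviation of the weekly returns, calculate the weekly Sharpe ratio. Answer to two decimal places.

1.41

Mean return r̄ = 11.170 / 5 = 2.2340%
Population std dev = √[11.8443 / 5] = 1.5391%
Sharpe = (r̄ − rf) / σ = (2.2340 − 0.07) / 1.5391 = 2.1640 / 1.5391 = 1.4060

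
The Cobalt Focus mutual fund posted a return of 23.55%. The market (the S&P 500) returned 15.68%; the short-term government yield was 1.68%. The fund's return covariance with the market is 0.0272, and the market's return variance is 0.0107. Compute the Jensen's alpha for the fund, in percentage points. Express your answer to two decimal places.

β = Cov / Var = 0.0272 / 0.0107 = 2.5421
E[R] = Rf + β(Rm − Rf) = 1.68% + 2.5421 × (15.68% − 1.68%) = 37.2694%
α = Rp − E[R] = 23.55% − 37.2694% = -13.7194

-13.72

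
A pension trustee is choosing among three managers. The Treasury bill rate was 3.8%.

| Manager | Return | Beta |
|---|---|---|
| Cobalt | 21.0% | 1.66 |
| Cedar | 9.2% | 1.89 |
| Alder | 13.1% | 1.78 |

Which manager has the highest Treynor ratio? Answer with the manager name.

Cobalt: Treynor = (21.0% − 3.8%) / 1.66 = 10.361
Cedar: Treynor = (9.2% − 3.8%) / 1.89 = 2.857
Alder: Treynor = (13.1% − 3.8%) / 1.78 = 5.225
Highest: Cobalt (10.361).

Cobalt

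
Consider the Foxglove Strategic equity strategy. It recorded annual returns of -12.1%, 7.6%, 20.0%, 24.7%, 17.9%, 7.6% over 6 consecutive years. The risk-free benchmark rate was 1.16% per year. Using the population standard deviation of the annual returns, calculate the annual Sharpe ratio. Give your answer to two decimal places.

0.81

μ = (-12.1 + 7.6 + 20 + 24.7 + 17.9 + 7.6) / 6 = 10.9500%
Population std dev = √[873.0150 / 6] = 12.0624%
Sharpe = (μ − rf) / σ = (10.9500 − 1.16) / 12.0624 = 9.7900 / 12.0624 = 0.8116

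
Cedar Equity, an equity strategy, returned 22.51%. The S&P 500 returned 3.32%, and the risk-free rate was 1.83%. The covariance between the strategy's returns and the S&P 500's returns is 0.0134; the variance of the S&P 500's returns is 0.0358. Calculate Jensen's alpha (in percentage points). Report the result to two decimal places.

β = Cov / Var = 0.0134 / 0.0358 = 0.3743
E[R] = Rf + β(Rm − Rf) = 1.83% + 0.3743 × (3.32% − 1.83%) = 2.3877%
α = Rp − E[R] = 22.51% − 2.3877% = 20.1223

20.12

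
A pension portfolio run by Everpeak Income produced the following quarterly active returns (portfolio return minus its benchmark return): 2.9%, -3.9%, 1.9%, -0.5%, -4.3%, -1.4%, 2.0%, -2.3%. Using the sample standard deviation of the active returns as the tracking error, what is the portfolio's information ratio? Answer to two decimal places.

r̄ = (2.9 − 3.9 + 1.9 − 0.5 − 4.3 − 1.4 + 2 − 2.3) / 8 = -0.7000%
Σ(r − r̄)² = 53.3000; sample σ = √(53.3000/7) = 2.7594%
IR = r̄ / tracking error = -0.7000 / 2.7594 = -0.2537

-0.25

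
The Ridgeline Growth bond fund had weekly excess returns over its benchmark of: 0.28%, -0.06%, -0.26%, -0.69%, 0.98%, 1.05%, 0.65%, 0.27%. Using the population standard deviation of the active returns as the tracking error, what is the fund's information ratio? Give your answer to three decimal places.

0.490

r̄ = (0.28 − 0.06 − 0.26 − 0.69 + 0.98 + 1.05 + 0.65 + 0.27) / 8 = 2.220 / 8 = 0.2775%
Population σ = √[Σ(r − r̄)² / 8] = √[2.5680 / 8] = √0.3210 = 0.5666%
IR = r̄ / tracking error = 0.2775 / 0.5666 = 0.4898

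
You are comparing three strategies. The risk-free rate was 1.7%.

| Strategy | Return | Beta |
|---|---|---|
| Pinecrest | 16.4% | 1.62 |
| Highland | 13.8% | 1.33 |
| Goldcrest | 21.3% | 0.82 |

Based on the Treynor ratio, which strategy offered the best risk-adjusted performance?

Pinecrest: Treynor = (16.4% − 1.7%) / 1.62 = 9.074
Highland: Treynor = (13.8% − 1.7%) / 1.33 = 9.098
Goldcrest: Treynor = (21.3% − 1.7%) / 0.82 = 23.902
Highest: Goldcrest (23.902).

Goldcrest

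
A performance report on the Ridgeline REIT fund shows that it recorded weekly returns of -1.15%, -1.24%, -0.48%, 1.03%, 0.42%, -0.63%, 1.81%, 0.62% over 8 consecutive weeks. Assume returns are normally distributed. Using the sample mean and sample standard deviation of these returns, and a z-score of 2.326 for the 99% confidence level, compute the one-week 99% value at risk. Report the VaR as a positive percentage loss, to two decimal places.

r̄ = (-1.15 − 1.24 − 0.48 + 1.03 + 0.42 − 0.63 + 1.81 + 0.62) / 8 = 0.380 / 8 = 0.0475%
Σ(r − r̄)² = 8.3672; sample σ = √(8.3672/7) = 1.0933%
VaR = −(r̄ − z·σ) = −(0.0475 − 2.326 × 1.0933) = −(-2.4955) = 2.4955%

2.50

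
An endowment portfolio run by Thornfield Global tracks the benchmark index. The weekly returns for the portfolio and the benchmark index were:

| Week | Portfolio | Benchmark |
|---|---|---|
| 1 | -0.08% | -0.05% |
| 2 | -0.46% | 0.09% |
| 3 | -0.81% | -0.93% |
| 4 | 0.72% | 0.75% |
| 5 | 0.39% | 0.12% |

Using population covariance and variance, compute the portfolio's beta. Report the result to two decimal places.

r̄p = -0.0480%,  r̄m = -0.0040%
Cov = Σ(rp − r̄p)(rm − r̄m) / 5 = 0.2603
Var(rm) = Σ(rm − r̄m)² / 5 = 0.2905
β = Cov / Var = 0.2603 / 0.2905 = 0.8960

0.90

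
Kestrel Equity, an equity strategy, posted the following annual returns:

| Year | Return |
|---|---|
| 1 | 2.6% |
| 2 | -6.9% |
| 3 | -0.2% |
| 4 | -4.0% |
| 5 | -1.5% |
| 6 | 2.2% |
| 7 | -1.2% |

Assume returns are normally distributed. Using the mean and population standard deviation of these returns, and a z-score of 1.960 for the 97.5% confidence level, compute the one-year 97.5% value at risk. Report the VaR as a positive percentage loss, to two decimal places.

r̄ = (2.6 − 6.9 − 0.2 − 4 − 1.5 + 2.2 − 1.2) / 7 = -1.2857%
Σ(r − r̄)² = (2.6 − (-1.2857))² + (-6.9 − (-1.2857))² + … = 67.3686
population σ = √(67.3686 / 7) = √9.6241 = 3.1023%
VaR = −(r̄ − z·σ) = −(-1.2857 − 1.960 × 3.1023) = −(-7.3662) = 7.3662%

7.37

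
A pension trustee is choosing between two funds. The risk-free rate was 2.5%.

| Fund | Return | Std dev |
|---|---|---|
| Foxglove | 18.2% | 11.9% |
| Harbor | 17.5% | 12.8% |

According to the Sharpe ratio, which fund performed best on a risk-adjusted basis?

Foxglove

Foxglove: Sharpe ratio = (18.2% − 2.5%) / 11.9% = 1.319
Harbor: Sharpe ratio = (17.5% − 2.5%) / 12.8% = 1.172
Highest: Foxglove (1.319).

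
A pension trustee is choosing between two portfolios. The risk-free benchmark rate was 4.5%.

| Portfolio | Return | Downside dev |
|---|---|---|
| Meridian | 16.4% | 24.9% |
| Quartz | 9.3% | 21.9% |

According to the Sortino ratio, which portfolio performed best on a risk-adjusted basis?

Meridian: Sortino ratio = (16.4% − 4.5%) / 24.9% = 0.478
Quartz: Sortino ratio = (9.3% − 4.5%) / 21.9% = 0.219
Highest: Meridian (0.478).

Meridian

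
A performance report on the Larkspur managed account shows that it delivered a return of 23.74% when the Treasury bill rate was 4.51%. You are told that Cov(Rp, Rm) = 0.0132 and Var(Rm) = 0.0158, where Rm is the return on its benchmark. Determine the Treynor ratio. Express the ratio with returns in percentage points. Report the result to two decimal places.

23.02

β = Cov / Var = 0.0132 / 0.0158 = 0.8354
Treynor = (Rp − Rf) / β = (23.74% − 4.51%) / 0.8354 = 19.23 / 0.8354 = 23.0189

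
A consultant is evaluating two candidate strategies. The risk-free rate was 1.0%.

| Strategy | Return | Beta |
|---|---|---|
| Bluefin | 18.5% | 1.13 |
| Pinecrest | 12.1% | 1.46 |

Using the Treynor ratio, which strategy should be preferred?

Bluefin: Treynor = (18.5% − 1.0%) / 1.13 = 15.487
Pinecrest: Treynor = (12.1% − 1.0%) / 1.46 = 7.603
Highest: Bluefin (15.487).

Bluefin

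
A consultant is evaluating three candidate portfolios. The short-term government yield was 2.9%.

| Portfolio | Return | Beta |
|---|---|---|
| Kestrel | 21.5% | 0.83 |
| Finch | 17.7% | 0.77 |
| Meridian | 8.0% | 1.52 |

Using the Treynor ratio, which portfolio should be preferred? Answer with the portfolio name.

Kestrel

Kestrel: Treynor = (21.5% − 2.9%) / 0.83 = 22.410
Finch: Treynor = (17.7% − 2.9%) / 0.77 = 19.221
Meridian: Treynor = (8.0% − 2.9%) / 1.52 = 3.355
Highest: Kestrel (22.410).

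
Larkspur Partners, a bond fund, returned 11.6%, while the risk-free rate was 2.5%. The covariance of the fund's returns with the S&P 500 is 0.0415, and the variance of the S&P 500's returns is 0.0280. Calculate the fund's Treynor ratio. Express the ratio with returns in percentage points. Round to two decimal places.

β = Cov / Var = 0.0415 / 0.0280 = 1.4821
Treynor = (Rp − Rf) / β = (11.6% − 2.5%) / 1.4821 = 9.10 / 1.4821 = 6.1399

6.14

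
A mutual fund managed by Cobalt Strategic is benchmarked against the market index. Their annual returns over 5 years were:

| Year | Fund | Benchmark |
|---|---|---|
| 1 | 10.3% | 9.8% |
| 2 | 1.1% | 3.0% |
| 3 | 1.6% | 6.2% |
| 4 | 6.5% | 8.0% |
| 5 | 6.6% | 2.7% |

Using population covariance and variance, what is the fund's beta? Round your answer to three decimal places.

r̄p = 5.2200%,  r̄m = 5.9400%
Cov = Σ(rp − r̄p)(rm − r̄m) / 5 = 5.7892
Var(rm) = Σ(rm − r̄m)² / 5 = 7.6704
β = Cov / Var = 5.7892 / 7.6704 = 0.7547

0.755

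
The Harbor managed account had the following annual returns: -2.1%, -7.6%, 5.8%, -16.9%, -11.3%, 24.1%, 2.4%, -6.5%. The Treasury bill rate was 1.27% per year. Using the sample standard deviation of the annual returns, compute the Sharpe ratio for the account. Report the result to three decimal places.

-0.220

Mean return r̄ = -12.10 / 8 = -1.5125%
Σ(r − r̄)² = 1119.6288; sample σ = √(1119.6288/7) = 12.6470%
Sharpe = (r̄ − rf) / σ = (-1.5125 − 1.27) / 12.6470 = -2.7825 / 12.6470 = -0.2200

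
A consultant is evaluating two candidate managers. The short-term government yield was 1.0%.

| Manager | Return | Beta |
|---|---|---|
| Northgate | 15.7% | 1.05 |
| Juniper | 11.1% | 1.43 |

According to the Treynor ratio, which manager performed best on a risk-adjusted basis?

Northgate: Treynor = (15.7% − 1.0%) / 1.05 = 14.000
Juniper: Treynor = (11.1% − 1.0%) / 1.43 = 7.063
Highest: Northgate (14.000).

Northgate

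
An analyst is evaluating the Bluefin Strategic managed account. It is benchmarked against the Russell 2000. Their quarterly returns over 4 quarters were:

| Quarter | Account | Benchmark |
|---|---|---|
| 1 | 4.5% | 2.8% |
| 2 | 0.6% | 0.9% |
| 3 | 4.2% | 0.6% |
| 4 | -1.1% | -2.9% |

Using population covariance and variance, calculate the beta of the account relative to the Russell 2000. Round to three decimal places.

r̄p = 2.0500%,  r̄m = 0.3500%
Cov = Σ(rp − r̄p)(rm − r̄m) / 4 = 3.9950
Var(rm) = Σ(rm − r̄m)² / 4 = 4.2325
β = Cov / Var = 3.9950 / 4.2325 = 0.9439

0.944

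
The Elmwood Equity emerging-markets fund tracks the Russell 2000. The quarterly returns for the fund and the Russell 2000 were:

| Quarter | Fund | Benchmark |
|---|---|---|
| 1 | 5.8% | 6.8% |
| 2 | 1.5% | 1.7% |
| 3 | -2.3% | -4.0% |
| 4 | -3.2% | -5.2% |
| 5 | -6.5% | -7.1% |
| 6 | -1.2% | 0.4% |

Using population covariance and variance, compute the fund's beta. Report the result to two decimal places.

r̄p = -0.9833%,  r̄m = -1.2333%
Cov = Σ(rp − r̄p)(rm − r̄m) / 6 = 17.7039
Var(rm) = Σ(rm − r̄m)² / 6 = 22.2689
β = Cov / Var = 17.7039 / 22.2689 = 0.7950

0.80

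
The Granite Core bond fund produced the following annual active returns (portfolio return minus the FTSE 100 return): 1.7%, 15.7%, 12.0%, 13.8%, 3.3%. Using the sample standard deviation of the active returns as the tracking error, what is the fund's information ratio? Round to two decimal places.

r̄ = (1.7 + 15.7 + 12 + 13.8 + 3.3) / 5 = 46.50 / 5 = 9.3000%
Σ(r − r̄)² = (1.7 − 9.3000)² + (15.7 − 9.3000)² + (12 − 9.3000)² + … = 162.2600
sample σ = √(162.2600 / 4) = √40.5650 = 6.3691%
IR = r̄ / tracking error = 9.3000 / 6.3691 = 1.4602

1.46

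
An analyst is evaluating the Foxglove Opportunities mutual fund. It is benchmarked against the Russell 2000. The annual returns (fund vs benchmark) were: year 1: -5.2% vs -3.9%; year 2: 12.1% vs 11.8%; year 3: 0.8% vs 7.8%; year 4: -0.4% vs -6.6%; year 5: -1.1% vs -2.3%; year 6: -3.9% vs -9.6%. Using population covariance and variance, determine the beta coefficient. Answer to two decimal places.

r̄p = 0.3833%,  r̄m = -0.4667%
Cov = Σ(rp − r̄p)(rm − r̄m) / 6 = 35.4972
Var(rm) = Σ(rm − r̄m)² / 6 = 59.1656
β = Cov / Var = 35.4972 / 59.1656 = 0.6000

0.60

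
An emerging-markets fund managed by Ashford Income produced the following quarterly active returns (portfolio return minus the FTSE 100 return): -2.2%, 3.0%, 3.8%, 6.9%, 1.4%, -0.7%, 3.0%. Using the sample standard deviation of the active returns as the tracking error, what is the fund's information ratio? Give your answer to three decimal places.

0.722

r̄ = (-2.2 + 3 + 3.8 + 6.9 + 1.4 − 0.7 + 3) / 7 = 2.1714%
Sample σ = √[Σ(r − r̄)² / 6] = √[54.3343 / 6] = √9.0557 = 3.0093%
IR = r̄ / tracking error = 2.1714 / 3.0093 = 0.7216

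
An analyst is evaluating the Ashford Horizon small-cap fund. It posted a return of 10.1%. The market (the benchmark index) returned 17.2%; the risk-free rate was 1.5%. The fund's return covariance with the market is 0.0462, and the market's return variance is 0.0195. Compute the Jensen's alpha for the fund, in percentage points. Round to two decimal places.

β = Cov / Var = 0.0462 / 0.0195 = 2.3692
E[R] = Rf + β(Rm − Rf) = 1.5% + 2.3692 × (17.2% − 1.5%) = 38.6964%
α = Rp − E[R] = 10.1% − 38.6964% = -28.5964

-28.60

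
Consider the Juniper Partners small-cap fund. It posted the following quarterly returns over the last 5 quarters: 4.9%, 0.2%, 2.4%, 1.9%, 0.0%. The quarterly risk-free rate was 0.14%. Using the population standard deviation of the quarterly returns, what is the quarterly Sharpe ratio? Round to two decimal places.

μ = (4.9 + 0.2 + 2.4 + 1.9 + 0) / 5 = 9.40 / 5 = 1.8800%
Population std dev = √[15.7480 / 5] = 1.7747%
Sharpe = (μ − rf) / σ = (1.8800 − 0.14) / 1.7747 = 1.7400 / 1.7747 = 0.9804

0.98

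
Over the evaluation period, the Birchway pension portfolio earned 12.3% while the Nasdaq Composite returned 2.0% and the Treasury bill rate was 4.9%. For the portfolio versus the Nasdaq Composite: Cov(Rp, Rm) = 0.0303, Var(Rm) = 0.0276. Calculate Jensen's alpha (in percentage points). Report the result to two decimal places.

10.58

β = Cov / Var = 0.0303 / 0.0276 = 1.0978
E[R] = Rf + β(Rm − Rf) = 4.9% + 1.0978 × (2.0% − 4.9%) = 1.7164%
α = Rp − E[R] = 12.3% − 1.7164% = 10.5836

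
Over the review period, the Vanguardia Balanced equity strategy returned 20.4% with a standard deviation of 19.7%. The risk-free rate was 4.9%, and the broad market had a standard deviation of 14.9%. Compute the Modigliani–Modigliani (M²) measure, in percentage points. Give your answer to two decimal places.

Sharpe = (Rp − Rf) / σp = (20.4% − 4.9%) / 19.7% = 0.7868
M² = Rf + Sharpe × σm = 4.9% + 0.7868 × 14.9% = 16.6233%

16.62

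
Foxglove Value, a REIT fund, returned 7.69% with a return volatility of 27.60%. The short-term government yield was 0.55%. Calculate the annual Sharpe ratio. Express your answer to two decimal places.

0.26

Sharpe = (Rp − Rf) / σp = (7.69% − 0.55%) / 27.60% = 7.14% / 27.60% = 0.2587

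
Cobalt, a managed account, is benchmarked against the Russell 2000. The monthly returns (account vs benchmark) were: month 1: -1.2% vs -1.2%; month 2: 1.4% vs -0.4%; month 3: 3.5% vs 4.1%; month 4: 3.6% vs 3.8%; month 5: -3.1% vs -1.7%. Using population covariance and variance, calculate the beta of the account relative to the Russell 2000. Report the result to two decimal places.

0.96

r̄p = 0.8400%,  r̄m = 0.9200%
Cov = Σ(rp − r̄p)(rm − r̄m) / 5 = 6.0632
Var(rm) = Σ(rm − r̄m)² / 5 = 6.3016
β = Cov / Var = 6.0632 / 6.3016 = 0.9622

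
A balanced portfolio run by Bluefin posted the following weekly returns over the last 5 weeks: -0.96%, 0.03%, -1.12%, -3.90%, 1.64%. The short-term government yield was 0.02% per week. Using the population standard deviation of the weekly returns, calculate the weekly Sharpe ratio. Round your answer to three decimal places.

r̄ = (-0.96 + 0.03 − 1.12 − 3.9 + 1.64) / 5 = -0.8620%
Σ(r − r̄)² = (-0.96 − (-0.8620))² + (0.03 − (-0.8620))² + (-1.12 − (-0.8620))² + … = 16.3613
population σ = √(16.3613 / 5) = √3.2723 = 1.8089%
Sharpe = (r̄ − rf) / σ = (-0.8620 − 0.02) / 1.8089 = -0.8820 / 1.8089 = -0.4876

-0.488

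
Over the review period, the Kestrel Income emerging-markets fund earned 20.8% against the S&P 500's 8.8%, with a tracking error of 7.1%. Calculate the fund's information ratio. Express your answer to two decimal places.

1.69

IR = (Rp − Rb) / TE = (20.8% − 8.8%) / 7.1% = 12.00% / 7.1% = 1.6901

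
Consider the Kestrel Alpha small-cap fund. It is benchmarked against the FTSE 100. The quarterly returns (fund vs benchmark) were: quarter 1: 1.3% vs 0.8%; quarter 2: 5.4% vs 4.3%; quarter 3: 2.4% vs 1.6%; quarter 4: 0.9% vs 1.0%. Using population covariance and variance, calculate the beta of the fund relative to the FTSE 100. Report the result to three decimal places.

1.239

r̄p = 2.5000%,  r̄m = 1.9250%
Cov = Σ(rp − r̄p)(rm − r̄m) / 4 = 2.4375
Var(rm) = Σ(rm − r̄m)² / 4 = 1.9669
β = Cov / Var = 2.4375 / 1.9669 = 1.2393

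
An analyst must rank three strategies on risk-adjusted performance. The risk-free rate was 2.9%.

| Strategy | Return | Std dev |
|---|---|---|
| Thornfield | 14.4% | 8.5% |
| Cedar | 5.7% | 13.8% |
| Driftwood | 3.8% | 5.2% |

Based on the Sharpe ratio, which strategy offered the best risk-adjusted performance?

Thornfield

Thornfield: Sharpe ratio = (14.4% − 2.9%) / 8.5% = 1.353
Cedar: Sharpe ratio = (5.7% − 2.9%) / 13.8% = 0.203
Driftwood: Sharpe ratio = (3.8% − 2.9%) / 5.2% = 0.173
Highest: Thornfield (1.353).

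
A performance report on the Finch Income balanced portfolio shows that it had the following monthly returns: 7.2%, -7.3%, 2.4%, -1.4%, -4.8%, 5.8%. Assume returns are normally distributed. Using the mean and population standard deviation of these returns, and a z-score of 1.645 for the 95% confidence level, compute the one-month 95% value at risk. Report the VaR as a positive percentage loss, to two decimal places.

8.41

Mean return r̄ = 1.90 / 6 = 0.3167%
Population std dev = √[168.9283 / 6] = 5.3061%
VaR = −(r̄ − z·σ) = −(0.3167 − 1.645 × 5.3061) = −(-8.4118) = 8.4118%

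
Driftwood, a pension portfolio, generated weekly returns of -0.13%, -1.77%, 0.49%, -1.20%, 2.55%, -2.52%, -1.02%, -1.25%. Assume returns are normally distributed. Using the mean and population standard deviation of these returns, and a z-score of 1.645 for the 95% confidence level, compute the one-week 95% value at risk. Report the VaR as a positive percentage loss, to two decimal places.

r̄ = (-0.13 − 1.77 + 0.49 − 1.2 + 2.55 − 2.52 − 1.02 − 1.25) / 8 = -4.850 / 8 = -0.6063%
Σ(r − r̄)² = (-0.13 − (-0.6063))² + (-1.77 − (-0.6063))² + … = 17.3454
σ = √[17.3454 / 8] = 1.4725%
VaR = −(r̄ − z·σ) = −(-0.6063 − 1.645 × 1.4725) = −(-3.0286) = 3.0286%

3.03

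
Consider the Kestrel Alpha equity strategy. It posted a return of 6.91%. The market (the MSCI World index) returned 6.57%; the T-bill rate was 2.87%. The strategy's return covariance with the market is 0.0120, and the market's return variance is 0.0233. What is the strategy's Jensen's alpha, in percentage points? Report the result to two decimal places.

β = Cov / Var = 0.0120 / 0.0233 = 0.5150
E[R] = Rf + β(Rm − Rf) = 2.87% + 0.5150 × (6.57% − 2.87%) = 4.7755%
α = Rp − E[R] = 6.91% − 4.7755% = 2.1345

2.13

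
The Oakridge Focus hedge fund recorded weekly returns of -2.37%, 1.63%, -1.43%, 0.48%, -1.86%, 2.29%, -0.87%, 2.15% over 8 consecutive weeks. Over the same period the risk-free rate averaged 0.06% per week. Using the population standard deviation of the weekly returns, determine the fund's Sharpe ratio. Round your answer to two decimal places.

-0.03

Mean return r̄ = 0.020 / 8 = 0.0025%
Population σ = √[Σ(r − r̄)² / 8] = √[24.6322 / 8] = √3.0790 = 1.7547%
Sharpe = (r̄ − rf) / σ = (0.0025 − 0.06) / 1.7547 = -0.0575 / 1.7547 = -0.0328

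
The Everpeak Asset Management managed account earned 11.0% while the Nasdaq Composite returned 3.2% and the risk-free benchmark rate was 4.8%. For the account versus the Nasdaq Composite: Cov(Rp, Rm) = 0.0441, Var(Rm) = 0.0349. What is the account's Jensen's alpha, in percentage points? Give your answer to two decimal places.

8.22

β = Cov / Var = 0.0441 / 0.0349 = 1.2636
E[R] = Rf + β(Rm − Rf) = 4.8% + 1.2636 × (3.2% − 4.8%) = 2.7782%
α = Rp − E[R] = 11.0% − 2.7782% = 8.2218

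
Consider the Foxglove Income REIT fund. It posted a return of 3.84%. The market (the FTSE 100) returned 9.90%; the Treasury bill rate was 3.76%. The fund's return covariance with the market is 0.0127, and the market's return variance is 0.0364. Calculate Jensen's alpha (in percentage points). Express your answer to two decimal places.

-2.06

β = Cov / Var = 0.0127 / 0.0364 = 0.3489
E[R] = Rf + β(Rm − Rf) = 3.76% + 0.3489 × (9.90% − 3.76%) = 5.9022%
α = Rp − E[R] = 3.84% − 5.9022% = -2.0622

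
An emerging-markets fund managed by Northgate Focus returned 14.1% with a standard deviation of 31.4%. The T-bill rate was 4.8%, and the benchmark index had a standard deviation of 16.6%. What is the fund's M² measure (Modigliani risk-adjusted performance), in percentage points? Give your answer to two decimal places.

Sharpe = (Rp − Rf) / σp = (14.1% − 4.8%) / 31.4% = 0.2962
M² = Rf + Sharpe × σm = 4.8% + 0.2962 × 16.6% = 9.7169%

9.72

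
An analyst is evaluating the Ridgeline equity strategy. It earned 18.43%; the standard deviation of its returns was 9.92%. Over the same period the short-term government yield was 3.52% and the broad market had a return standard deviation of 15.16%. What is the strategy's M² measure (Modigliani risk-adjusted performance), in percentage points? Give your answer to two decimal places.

Sharpe = (Rp − Rf) / σp = (18.43% − 3.52%) / 9.92% = 1.5030
M² = Rf + Sharpe × σm = 3.52% + 1.5030 × 15.16% = 26.3055%

26.31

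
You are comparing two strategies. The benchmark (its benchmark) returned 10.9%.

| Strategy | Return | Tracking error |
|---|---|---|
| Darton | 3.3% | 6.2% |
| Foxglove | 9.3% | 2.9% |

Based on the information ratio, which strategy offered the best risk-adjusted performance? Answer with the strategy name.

Darton: IR = (3.3% − 10.9%) / 6.2% = -1.226
Foxglove: IR = (9.3% − 10.9%) / 2.9% = -0.552
Highest: Foxglove (-0.552).

Foxglove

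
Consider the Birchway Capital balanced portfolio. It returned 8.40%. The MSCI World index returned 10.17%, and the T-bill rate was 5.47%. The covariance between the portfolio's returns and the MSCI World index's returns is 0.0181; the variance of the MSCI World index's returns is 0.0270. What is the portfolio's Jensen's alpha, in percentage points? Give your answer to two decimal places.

-0.22

β = Cov / Var = 0.0181 / 0.0270 = 0.6704
E[R] = Rf + β(Rm − Rf) = 5.47% + 0.6704 × (10.17% − 5.47%) = 8.6209%
α = Rp − E[R] = 8.40% − 8.6209% = -0.2209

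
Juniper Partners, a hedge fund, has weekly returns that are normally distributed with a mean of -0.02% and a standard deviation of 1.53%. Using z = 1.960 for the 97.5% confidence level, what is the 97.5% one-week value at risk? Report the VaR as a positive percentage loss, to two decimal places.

3.02

VaR (as % loss) = −(μ − z·σ) = −(-0.02% − 1.960 × 1.53%) = −(-3.0188%) = 3.0188%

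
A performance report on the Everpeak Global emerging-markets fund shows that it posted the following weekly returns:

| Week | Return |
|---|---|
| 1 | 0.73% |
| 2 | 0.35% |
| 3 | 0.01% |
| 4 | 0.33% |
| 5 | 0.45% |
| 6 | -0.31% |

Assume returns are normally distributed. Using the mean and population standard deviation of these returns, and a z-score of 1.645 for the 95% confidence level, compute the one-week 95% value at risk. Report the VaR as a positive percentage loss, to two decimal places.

μ = (0.73 + 0.35 + 0.01 + 0.33 + 0.45 − 0.31) / 6 = 1.560 / 6 = 0.2600%
Σ(r − μ)² = 0.6574; population σ = √(0.6574/6) = 0.3310%
VaR = −(μ − z·σ) = −(0.2600 − 1.645 × 0.3310) = −(-0.2845) = 0.2845%

0.28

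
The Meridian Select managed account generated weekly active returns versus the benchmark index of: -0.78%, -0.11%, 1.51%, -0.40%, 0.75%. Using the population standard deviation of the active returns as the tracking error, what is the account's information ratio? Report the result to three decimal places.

Mean return μ = 0.970 / 5 = 0.1940%
Σ(r − μ)² = 3.4349; population σ = √(3.4349/5) = 0.8288%
IR = μ / tracking error = 0.1940 / 0.8288 = 0.2341

0.234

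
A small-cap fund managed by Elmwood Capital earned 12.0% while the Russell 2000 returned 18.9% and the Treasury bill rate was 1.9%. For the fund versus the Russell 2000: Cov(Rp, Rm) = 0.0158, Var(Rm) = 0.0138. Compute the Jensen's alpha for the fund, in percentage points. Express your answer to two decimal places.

β = Cov / Var = 0.0158 / 0.0138 = 1.1449
E[R] = Rf + β(Rm − Rf) = 1.9% + 1.1449 × (18.9% − 1.9%) = 21.3633%
α = Rp − E[R] = 12.0% − 21.3633% = -9.3633

-9.36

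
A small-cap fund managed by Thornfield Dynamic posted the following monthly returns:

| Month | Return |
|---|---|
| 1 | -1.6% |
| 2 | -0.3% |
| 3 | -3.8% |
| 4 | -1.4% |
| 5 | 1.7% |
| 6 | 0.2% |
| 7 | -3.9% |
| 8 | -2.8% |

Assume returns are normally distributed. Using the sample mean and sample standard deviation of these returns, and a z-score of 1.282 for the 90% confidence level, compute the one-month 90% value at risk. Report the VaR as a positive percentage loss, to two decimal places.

4.02

μ = (-1.6 − 0.3 − 3.8 − 1.4 + 1.7 + 0.2 − 3.9 − 2.8) / 8 = -1.4875%
Σ(r − μ)² = (-1.6 − (-1.4875))² + (-0.3 − (-1.4875))² + … = 27.3288
sample σ = √(27.3288 / 7) = √3.9041 = 1.9759%
VaR = −(μ − z·σ) = −(-1.4875 − 1.282 × 1.9759) = −(-4.0206) = 4.0206%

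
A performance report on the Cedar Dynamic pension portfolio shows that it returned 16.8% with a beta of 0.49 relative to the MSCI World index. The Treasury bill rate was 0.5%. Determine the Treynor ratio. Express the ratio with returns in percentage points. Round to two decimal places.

33.27

Treynor = (Rp − Rf) / β = (16.8% − 0.5%) / 0.49 = 16.30 / 0.49 = 33.2653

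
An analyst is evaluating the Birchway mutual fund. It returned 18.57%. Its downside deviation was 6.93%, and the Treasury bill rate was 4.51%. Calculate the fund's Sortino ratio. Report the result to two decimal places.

Sortino = (Rp − Rf) / σd = (18.57% − 4.51%) / 6.93% = 14.06% / 6.93% = 2.0289

2.03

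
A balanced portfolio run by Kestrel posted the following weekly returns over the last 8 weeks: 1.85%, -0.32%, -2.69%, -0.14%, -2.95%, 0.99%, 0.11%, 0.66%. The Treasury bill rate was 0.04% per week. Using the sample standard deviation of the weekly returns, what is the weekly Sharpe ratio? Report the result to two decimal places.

Mean return r̄ = -2.490 / 8 = -0.3113%
Σ(r − r̄)² = (1.85 − (-0.3113))² + (-0.32 − (-0.3113))² + … = 20.1359
σ = √[20.1359 / 7] = 1.6960%
Sharpe = (r̄ − rf) / σ = (-0.3113 − 0.04) / 1.6960 = -0.3513 / 1.6960 = -0.2071

-0.21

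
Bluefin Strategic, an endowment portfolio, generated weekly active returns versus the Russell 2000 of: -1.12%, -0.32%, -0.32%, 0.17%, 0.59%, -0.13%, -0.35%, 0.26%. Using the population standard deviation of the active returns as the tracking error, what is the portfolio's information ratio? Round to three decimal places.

Mean return r̄ = -1.220 / 8 = -0.1525%
Population std dev = √[1.8572 / 8] = 0.4818%
IR = r̄ / tracking error = -0.1525 / 0.4818 = -0.3165

-0.317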